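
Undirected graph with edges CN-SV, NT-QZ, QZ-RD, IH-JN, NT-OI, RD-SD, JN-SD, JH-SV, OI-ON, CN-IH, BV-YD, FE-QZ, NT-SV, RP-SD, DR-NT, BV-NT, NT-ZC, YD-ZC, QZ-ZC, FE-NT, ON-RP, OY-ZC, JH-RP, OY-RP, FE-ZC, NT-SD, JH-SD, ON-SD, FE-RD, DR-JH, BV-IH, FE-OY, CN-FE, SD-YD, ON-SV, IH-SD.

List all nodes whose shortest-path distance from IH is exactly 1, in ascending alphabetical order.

BV, CN, JN, SD

Level 0: IH
Level 1: BV, CN, JN, SD
Level 2: FE, JH, NT, ON, RD, RP, SV, YD
Level 3: DR, OI, OY, QZ, ZC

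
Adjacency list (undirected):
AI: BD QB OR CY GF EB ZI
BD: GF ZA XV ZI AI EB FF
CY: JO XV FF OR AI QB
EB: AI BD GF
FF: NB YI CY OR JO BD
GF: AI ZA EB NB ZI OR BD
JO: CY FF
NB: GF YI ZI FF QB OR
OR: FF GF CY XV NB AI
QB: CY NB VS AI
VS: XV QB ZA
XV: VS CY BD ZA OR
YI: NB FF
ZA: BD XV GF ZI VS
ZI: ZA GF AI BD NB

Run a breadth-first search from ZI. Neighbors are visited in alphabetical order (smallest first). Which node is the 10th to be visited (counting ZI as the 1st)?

QB

Visit ZI; enqueue AI, BD, GF, NB, ZA → queue [AI, BD, GF, NB, ZA]
Visit AI; enqueue CY, EB, OR, QB → queue [BD, GF, NB, ZA, CY, EB, OR, QB]
Visit BD; enqueue FF, XV → queue [GF, NB, ZA, CY, EB, OR, QB, FF, XV]
Visit GF → queue [NB, ZA, CY, EB, OR, QB, FF, XV]
Visit NB; enqueue YI → queue [ZA, CY, EB, OR, QB, FF, XV, YI]
Visit ZA; enqueue VS → queue [CY, EB, OR, QB, FF, XV, YI, VS]
Visit CY; enqueue JO → queue [EB, OR, QB, FF, XV, YI, VS, JO]
Visit EB → queue [OR, QB, FF, XV, YI, VS, JO]
Visit OR → queue [QB, FF, XV, YI, VS, JO]
Visit QB → queue [FF, XV, YI, VS, JO]
Visit FF → queue [XV, YI, VS, JO]
Visit XV → queue [YI, VS, JO]
Visit YI → queue [VS, JO]
Visit VS → queue [JO]
Visit JO → queue []

Visit order: ZI, AI, BD, GF, NB, ZA, CY, EB, OR, QB, FF, XV, YI, VS, JO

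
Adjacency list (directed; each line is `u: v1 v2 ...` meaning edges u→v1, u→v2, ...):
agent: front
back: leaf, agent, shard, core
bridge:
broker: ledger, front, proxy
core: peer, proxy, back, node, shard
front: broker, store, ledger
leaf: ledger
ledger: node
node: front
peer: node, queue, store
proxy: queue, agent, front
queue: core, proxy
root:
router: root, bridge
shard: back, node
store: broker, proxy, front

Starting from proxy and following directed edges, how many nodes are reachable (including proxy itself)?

BFS from proxy visits: proxy, queue, front, agent, core, store, ledger, broker, shard, peer, node, back, leaf
Reachable nodes: 13 of 16 total.

13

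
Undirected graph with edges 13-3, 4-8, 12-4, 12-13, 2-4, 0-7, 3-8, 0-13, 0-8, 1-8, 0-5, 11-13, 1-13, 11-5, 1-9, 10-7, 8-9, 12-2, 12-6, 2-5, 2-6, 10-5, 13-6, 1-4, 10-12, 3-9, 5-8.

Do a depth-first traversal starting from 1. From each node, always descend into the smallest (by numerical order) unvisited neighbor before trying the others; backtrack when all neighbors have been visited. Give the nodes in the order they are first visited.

1, 4, 2, 5, 0, 7, 10, 12, 6, 13, 3, 8, 9, 11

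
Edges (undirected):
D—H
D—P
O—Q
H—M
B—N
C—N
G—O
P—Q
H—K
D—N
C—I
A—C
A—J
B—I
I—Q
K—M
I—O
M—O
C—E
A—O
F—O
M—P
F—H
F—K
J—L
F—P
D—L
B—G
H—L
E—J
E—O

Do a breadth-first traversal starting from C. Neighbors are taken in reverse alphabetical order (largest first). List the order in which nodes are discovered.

Visit C; enqueue N, I, E, A → queue [N, I, E, A]
Visit N; enqueue D, B → queue [I, E, A, D, B]
Visit I; enqueue Q, O → queue [E, A, D, B, Q, O]
Visit E; enqueue J → queue [A, D, B, Q, O, J]
Visit A → queue [D, B, Q, O, J]
Visit D; enqueue P, L, H → queue [B, Q, O, J, P, L, H]
Visit B; enqueue G → queue [Q, O, J, P, L, H, G]
Visit Q → queue [O, J, P, L, H, G]
Visit O; enqueue M, F → queue [J, P, L, H, G, M, F]
Visit J → queue [P, L, H, G, M, F]
Visit P → queue [L, H, G, M, F]
Visit L → queue [H, G, M, F]
Visit H; enqueue K → queue [G, M, F, K]
Visit G → queue [M, F, K]
Visit M → queue [F, K]
Visit F → queue [K]
Visit K → queue []

C -> N -> I -> E -> A -> D -> B -> Q -> O -> J -> P -> L -> H -> G -> M -> F -> K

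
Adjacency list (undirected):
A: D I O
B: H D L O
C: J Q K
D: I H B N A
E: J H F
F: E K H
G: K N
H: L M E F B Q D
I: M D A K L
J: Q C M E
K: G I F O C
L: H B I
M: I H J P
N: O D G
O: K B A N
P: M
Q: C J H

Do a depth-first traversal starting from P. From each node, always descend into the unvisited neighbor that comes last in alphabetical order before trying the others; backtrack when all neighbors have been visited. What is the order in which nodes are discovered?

Visit P
P → M
M → J
J → Q
Q → H
H → L
L → I
I → K
K → O
O → N
N → G
N → D
D → B
D → A
K → F
F → E
K → C

P -> M -> J -> Q -> H -> L -> I -> K -> O -> N -> G -> D -> B -> A -> F -> E -> C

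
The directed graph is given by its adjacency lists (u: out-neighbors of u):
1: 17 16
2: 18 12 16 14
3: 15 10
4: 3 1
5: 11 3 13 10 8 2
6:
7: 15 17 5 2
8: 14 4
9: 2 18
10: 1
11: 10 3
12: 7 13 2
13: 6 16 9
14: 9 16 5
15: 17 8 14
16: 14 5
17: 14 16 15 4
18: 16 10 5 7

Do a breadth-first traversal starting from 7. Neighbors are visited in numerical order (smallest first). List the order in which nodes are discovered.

Visit 7; enqueue 2, 5, 15, 17 → queue [2, 5, 15, 17]
Visit 2; enqueue 12, 14, 16, 18 → queue [5, 15, 17, 12, 14, 16, 18]
Visit 5; enqueue 3, 8, 10, 11, 13 → queue [15, 17, 12, 14, 16, 18, 3, 8, 10, 11, 13]
Visit 15 → queue [17, 12, 14, 16, 18, 3, 8, 10, 11, 13]
Visit 17; enqueue 4 → queue [12, 14, 16, 18, 3, 8, 10, 11, 13, 4]
Visit 12 → queue [14, 16, 18, 3, 8, 10, 11, 13, 4]
Visit 14; enqueue 9 → queue [16, 18, 3, 8, 10, 11, 13, 4, 9]
Visit 16 → queue [18, 3, 8, 10, 11, 13, 4, 9]
Visit 18 → queue [3, 8, 10, 11, 13, 4, 9]
Visit 3 → queue [8, 10, 11, 13, 4, 9]
Visit 8 → queue [10, 11, 13, 4, 9]
Visit 10; enqueue 1 → queue [11, 13, 4, 9, 1]
Visit 11 → queue [13, 4, 9, 1]
Visit 13; enqueue 6 → queue [4, 9, 1, 6]
Visit 4 → queue [9, 1, 6]
Visit 9 → queue [1, 6]
Visit 1 → queue [6]
Visit 6 → queue []

7 2 5 15 17 12 14 16 18 3 8 10 11 13 4 9 1 6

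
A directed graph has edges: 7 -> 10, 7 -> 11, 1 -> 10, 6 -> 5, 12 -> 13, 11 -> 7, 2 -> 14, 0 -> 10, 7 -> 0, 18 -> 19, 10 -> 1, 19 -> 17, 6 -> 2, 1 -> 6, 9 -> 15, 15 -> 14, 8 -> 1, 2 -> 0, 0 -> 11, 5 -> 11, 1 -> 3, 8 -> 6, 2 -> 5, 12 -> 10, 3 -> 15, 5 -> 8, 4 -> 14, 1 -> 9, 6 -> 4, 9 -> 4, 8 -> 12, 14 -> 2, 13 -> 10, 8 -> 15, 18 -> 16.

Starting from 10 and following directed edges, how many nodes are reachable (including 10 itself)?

BFS from 10 visits: 10, 1, 9, 6, 3, 15, 4, 5, 2, 14, 11, 8, 0, 7, 12, 13
Reachable nodes: 16 of 20 total.

16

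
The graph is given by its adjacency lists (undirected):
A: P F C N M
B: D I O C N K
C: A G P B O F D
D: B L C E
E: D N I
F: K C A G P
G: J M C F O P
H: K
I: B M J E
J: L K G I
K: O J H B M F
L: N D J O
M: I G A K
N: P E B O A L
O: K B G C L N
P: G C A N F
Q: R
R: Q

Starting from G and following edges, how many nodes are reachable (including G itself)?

BFS from G visits: G, C, F, J, M, O, P, A, B, D, K, I, L, N, E, H
Reachable nodes: 16 of 18 total.

16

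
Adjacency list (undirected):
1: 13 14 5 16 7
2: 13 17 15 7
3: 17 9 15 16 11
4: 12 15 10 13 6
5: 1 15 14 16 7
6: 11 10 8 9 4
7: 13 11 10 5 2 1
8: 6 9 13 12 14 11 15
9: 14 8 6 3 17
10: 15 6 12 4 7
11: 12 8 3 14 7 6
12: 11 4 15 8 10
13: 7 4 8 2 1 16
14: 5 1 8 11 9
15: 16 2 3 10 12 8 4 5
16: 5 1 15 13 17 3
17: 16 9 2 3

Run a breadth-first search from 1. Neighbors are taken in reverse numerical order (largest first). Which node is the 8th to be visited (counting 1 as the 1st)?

Visit 1; enqueue 16, 14, 13, 7, 5 → queue [16, 14, 13, 7, 5]
Visit 16; enqueue 17, 15, 3 → queue [14, 13, 7, 5, 17, 15, 3]
Visit 14; enqueue 11, 9, 8 → queue [13, 7, 5, 17, 15, 3, 11, 9, 8]
Visit 13; enqueue 4, 2 → queue [7, 5, 17, 15, 3, 11, 9, 8, 4, 2]
Visit 7; enqueue 10 → queue [5, 17, 15, 3, 11, 9, 8, 4, 2, 10]
Visit 5 → queue [17, 15, 3, 11, 9, 8, 4, 2, 10]
Visit 17 → queue [15, 3, 11, 9, 8, 4, 2, 10]
Visit 15; enqueue 12 → queue [3, 11, 9, 8, 4, 2, 10, 12]
Visit 3 → queue [11, 9, 8, 4, 2, 10, 12]
Visit 11; enqueue 6 → queue [9, 8, 4, 2, 10, 12, 6]
Visit 9 → queue [8, 4, 2, 10, 12, 6]
Visit 8 → queue [4, 2, 10, 12, 6]
Visit 4 → queue [2, 10, 12, 6]
Visit 2 → queue [10, 12, 6]
Visit 10 → queue [12, 6]
Visit 12 → queue [6]
Visit 6 → queue []

Visit order: 1, 16, 14, 13, 7, 5, 17, 15, 3, 11, 9, 8, 4, 2, 10, 12, 6

15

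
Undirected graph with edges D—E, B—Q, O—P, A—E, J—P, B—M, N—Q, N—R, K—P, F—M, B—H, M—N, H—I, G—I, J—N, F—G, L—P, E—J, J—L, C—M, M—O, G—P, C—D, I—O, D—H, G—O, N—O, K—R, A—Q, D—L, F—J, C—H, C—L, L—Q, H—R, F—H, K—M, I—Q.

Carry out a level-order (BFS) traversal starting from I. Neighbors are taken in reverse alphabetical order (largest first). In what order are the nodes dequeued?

I Q O H G N L B A P M R F D C J E K

Visit I; enqueue Q, O, H, G → queue [Q, O, H, G]
Visit Q; enqueue N, L, B, A → queue [O, H, G, N, L, B, A]
Visit O; enqueue P, M → queue [H, G, N, L, B, A, P, M]
Visit H; enqueue R, F, D, C → queue [G, N, L, B, A, P, M, R, F, D, C]
Visit G → queue [N, L, B, A, P, M, R, F, D, C]
Visit N; enqueue J → queue [L, B, A, P, M, R, F, D, C, J]
Visit L → queue [B, A, P, M, R, F, D, C, J]
Visit B → queue [A, P, M, R, F, D, C, J]
Visit A; enqueue E → queue [P, M, R, F, D, C, J, E]
Visit P; enqueue K → queue [M, R, F, D, C, J, E, K]
Visit M → queue [R, F, D, C, J, E, K]
Visit R → queue [F, D, C, J, E, K]
Visit F → queue [D, C, J, E, K]
Visit D → queue [C, J, E, K]
Visit C → queue [J, E, K]
Visit J → queue [E, K]
Visit E → queue [K]
Visit K → queue []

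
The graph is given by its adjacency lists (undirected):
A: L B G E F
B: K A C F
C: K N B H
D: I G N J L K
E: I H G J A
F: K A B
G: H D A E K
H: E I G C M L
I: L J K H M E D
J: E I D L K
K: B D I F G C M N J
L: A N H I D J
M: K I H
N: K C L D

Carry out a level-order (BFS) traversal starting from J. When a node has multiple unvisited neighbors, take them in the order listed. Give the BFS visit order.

Visit J; enqueue E, I, D, L, K → queue [E, I, D, L, K]
Visit E; enqueue H, G, A → queue [I, D, L, K, H, G, A]
Visit I; enqueue M → queue [D, L, K, H, G, A, M]
Visit D; enqueue N → queue [L, K, H, G, A, M, N]
Visit L → queue [K, H, G, A, M, N]
Visit K; enqueue B, F, C → queue [H, G, A, M, N, B, F, C]
Visit H → queue [G, A, M, N, B, F, C]
Visit G → queue [A, M, N, B, F, C]
Visit A → queue [M, N, B, F, C]
Visit M → queue [N, B, F, C]
Visit N → queue [B, F, C]
Visit B → queue [F, C]
Visit F → queue [C]
Visit C → queue []

J E I D L K H G A M N B F C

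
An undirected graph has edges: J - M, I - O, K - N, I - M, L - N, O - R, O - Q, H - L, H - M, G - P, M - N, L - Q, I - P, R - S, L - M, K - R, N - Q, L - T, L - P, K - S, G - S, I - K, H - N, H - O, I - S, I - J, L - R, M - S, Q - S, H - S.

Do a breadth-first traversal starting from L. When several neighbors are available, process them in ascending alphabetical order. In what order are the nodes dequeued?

L, H, M, N, P, Q, R, T, O, S, I, J, K, G

Visit L; enqueue H, M, N, P, Q, R, T → queue [H, M, N, P, Q, R, T]
Visit H; enqueue O, S → queue [M, N, P, Q, R, T, O, S]
Visit M; enqueue I, J → queue [N, P, Q, R, T, O, S, I, J]
Visit N; enqueue K → queue [P, Q, R, T, O, S, I, J, K]
Visit P; enqueue G → queue [Q, R, T, O, S, I, J, K, G]
Visit Q → queue [R, T, O, S, I, J, K, G]
Visit R → queue [T, O, S, I, J, K, G]
Visit T → queue [O, S, I, J, K, G]
Visit O → queue [S, I, J, K, G]
Visit S → queue [I, J, K, G]
Visit I → queue [J, K, G]
Visit J → queue [K, G]
Visit K → queue [G]
Visit G → queue []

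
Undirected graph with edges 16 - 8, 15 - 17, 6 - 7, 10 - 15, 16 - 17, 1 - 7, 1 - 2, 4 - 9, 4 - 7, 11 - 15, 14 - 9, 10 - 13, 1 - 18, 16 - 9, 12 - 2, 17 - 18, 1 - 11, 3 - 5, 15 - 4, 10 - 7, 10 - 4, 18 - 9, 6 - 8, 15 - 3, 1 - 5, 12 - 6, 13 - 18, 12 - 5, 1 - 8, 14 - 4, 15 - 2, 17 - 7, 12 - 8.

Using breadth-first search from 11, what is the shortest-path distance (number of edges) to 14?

3

Level 0: 11
Level 1: 1, 15
Level 2: 2, 3, 4, 5, 7, 8, 10, 17, 18
Level 3: 6, 9, 12, 13, 14, 16
14 first appears at level 3.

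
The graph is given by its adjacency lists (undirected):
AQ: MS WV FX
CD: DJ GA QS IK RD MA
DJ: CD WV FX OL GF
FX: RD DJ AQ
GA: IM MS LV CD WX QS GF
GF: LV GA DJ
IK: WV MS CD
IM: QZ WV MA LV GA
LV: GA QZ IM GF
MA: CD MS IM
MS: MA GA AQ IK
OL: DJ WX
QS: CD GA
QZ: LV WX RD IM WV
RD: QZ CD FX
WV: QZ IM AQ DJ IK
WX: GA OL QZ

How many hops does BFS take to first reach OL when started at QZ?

2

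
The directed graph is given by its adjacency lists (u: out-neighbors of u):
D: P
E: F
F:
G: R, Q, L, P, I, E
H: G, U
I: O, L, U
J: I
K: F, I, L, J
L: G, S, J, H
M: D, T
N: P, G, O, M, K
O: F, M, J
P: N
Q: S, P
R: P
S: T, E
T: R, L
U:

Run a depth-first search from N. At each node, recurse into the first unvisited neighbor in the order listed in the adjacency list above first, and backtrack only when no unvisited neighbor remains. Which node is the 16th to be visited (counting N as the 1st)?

H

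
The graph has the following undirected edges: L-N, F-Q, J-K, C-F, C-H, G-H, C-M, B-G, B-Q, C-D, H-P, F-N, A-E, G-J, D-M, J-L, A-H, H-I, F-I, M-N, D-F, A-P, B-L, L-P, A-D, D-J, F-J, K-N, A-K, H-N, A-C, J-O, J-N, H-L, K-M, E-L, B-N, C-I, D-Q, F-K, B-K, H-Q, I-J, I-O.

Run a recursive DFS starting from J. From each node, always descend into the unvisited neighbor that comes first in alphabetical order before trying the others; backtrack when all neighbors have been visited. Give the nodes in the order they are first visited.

Visit J
J → D
D → A
A → C
C → F
F → I
I → H
H → G
G → B
B → K
K → M
M → N
N → L
L → E
L → P
B → Q
I → O

J, D, A, C, F, I, H, G, B, K, M, N, L, E, P, Q, O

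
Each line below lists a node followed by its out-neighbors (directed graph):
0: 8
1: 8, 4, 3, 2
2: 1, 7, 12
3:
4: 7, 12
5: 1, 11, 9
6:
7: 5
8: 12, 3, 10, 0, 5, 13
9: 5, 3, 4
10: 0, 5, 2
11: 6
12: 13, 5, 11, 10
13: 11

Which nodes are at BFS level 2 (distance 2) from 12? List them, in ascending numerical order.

0, 1, 2, 6, 9

Level 0: 12
Level 1: 5, 10, 11, 13
Level 2: 0, 1, 2, 6, 9
Level 3: 3, 4, 7, 8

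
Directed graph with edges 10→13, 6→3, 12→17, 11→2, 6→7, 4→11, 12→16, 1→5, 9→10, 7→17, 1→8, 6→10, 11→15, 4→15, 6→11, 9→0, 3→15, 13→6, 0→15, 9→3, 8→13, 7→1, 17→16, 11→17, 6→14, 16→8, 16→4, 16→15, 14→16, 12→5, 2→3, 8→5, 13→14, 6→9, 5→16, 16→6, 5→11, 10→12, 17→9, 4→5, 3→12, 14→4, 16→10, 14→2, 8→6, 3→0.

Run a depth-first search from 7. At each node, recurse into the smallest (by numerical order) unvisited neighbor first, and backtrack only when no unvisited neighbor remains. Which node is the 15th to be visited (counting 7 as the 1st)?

13

Visit 7
7 → 1
1 → 5
5 → 11
11 → 2
2 → 3
3 → 0
0 → 15
3 → 12
12 → 16
16 → 4
16 → 6
6 → 9
9 → 10
10 → 13
13 → 14
16 → 8
12 → 17

Visit order: 7, 1, 5, 11, 2, 3, 0, 15, 12, 16, 4, 6, 9, 10, 13, 14, 8, 17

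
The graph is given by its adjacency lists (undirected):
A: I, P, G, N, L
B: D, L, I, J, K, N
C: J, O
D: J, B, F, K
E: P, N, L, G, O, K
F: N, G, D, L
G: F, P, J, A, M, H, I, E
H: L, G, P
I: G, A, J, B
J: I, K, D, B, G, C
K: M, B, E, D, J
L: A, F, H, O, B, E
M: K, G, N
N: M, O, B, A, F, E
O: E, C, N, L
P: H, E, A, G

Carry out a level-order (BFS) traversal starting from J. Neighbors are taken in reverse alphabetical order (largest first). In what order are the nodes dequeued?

J, K, I, G, D, C, B, M, E, A, P, H, F, O, N, L

Visit J; enqueue K, I, G, D, C, B → queue [K, I, G, D, C, B]
Visit K; enqueue M, E → queue [I, G, D, C, B, M, E]
Visit I; enqueue A → queue [G, D, C, B, M, E, A]
Visit G; enqueue P, H, F → queue [D, C, B, M, E, A, P, H, F]
Visit D → queue [C, B, M, E, A, P, H, F]
Visit C; enqueue O → queue [B, M, E, A, P, H, F, O]
Visit B; enqueue N, L → queue [M, E, A, P, H, F, O, N, L]
Visit M → queue [E, A, P, H, F, O, N, L]
Visit E → queue [A, P, H, F, O, N, L]
Visit A → queue [P, H, F, O, N, L]
Visit P → queue [H, F, O, N, L]
Visit H → queue [F, O, N, L]
Visit F → queue [O, N, L]
Visit O → queue [N, L]
Visit N → queue [L]
Visit L → queue []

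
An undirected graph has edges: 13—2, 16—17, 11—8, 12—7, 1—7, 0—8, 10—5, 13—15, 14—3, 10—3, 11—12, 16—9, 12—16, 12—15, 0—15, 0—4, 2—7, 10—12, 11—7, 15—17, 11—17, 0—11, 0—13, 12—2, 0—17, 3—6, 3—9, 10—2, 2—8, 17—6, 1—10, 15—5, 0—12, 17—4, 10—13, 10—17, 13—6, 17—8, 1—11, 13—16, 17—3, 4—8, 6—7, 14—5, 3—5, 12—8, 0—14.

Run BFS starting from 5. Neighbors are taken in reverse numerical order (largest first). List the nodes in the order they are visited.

Visit 5; enqueue 15, 14, 10, 3 → queue [15, 14, 10, 3]
Visit 15; enqueue 17, 13, 12, 0 → queue [14, 10, 3, 17, 13, 12, 0]
Visit 14 → queue [10, 3, 17, 13, 12, 0]
Visit 10; enqueue 2, 1 → queue [3, 17, 13, 12, 0, 2, 1]
Visit 3; enqueue 9, 6 → queue [17, 13, 12, 0, 2, 1, 9, 6]
Visit 17; enqueue 16, 11, 8, 4 → queue [13, 12, 0, 2, 1, 9, 6, 16, 11, 8, 4]
Visit 13 → queue [12, 0, 2, 1, 9, 6, 16, 11, 8, 4]
Visit 12; enqueue 7 → queue [0, 2, 1, 9, 6, 16, 11, 8, 4, 7]
Visit 0 → queue [2, 1, 9, 6, 16, 11, 8, 4, 7]
Visit 2 → queue [1, 9, 6, 16, 11, 8, 4, 7]
Visit 1 → queue [9, 6, 16, 11, 8, 4, 7]
Visit 9 → queue [6, 16, 11, 8, 4, 7]
Visit 6 → queue [16, 11, 8, 4, 7]
Visit 16 → queue [11, 8, 4, 7]
Visit 11 → queue [8, 4, 7]
Visit 8 → queue [4, 7]
Visit 4 → queue [7]
Visit 7 → queue []

5, 15, 14, 10, 3, 17, 13, 12, 0, 2, 1, 9, 6, 16, 11, 8, 4, 7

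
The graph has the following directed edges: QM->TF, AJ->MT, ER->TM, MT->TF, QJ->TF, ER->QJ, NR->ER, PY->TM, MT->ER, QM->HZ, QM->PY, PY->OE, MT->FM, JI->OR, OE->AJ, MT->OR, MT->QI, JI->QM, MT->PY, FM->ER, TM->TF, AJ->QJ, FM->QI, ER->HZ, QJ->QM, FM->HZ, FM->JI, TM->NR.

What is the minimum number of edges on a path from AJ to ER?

Level 0: AJ
Level 1: MT, QJ
Level 2: ER, FM, OR, PY, QI, QM, TF
Level 3: HZ, JI, OE, TM
Level 4: NR
ER first appears at level 2.

2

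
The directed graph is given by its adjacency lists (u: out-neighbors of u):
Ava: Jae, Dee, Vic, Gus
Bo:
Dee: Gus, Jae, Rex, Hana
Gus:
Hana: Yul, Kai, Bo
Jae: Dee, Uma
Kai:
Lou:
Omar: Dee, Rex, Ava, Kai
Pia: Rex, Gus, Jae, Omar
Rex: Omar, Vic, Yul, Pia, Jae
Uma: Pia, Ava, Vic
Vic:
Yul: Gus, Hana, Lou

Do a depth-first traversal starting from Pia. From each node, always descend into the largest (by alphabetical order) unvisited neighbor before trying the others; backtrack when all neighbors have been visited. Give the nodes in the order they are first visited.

Visit Pia
Pia → Rex
Rex → Yul
Yul → Lou
Yul → Hana
Hana → Kai
Hana → Bo
Yul → Gus
Rex → Vic
Rex → Omar
Omar → Dee
Dee → Jae
Jae → Uma
Uma → Ava

Pia, Rex, Yul, Lou, Hana, Kai, Bo, Gus, Vic, Omar, Dee, Jae, Uma, Ava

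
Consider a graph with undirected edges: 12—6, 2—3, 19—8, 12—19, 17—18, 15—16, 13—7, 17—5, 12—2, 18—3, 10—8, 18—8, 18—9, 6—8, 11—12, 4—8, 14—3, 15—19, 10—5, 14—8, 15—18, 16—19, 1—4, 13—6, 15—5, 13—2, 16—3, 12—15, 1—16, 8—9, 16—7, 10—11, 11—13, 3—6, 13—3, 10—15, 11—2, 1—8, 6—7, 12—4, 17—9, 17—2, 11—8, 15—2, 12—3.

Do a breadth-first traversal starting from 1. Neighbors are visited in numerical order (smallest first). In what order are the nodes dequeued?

1 4 8 16 12 6 9 10 11 14 18 19 3 7 15 2 13 17 5

Visit 1; enqueue 4, 8, 16 → queue [4, 8, 16]
Visit 4; enqueue 12 → queue [8, 16, 12]
Visit 8; enqueue 6, 9, 10, 11, 14, 18, 19 → queue [16, 12, 6, 9, 10, 11, 14, 18, 19]
Visit 16; enqueue 3, 7, 15 → queue [12, 6, 9, 10, 11, 14, 18, 19, 3, 7, 15]
Visit 12; enqueue 2 → queue [6, 9, 10, 11, 14, 18, 19, 3, 7, 15, 2]
Visit 6; enqueue 13 → queue [9, 10, 11, 14, 18, 19, 3, 7, 15, 2, 13]
Visit 9; enqueue 17 → queue [10, 11, 14, 18, 19, 3, 7, 15, 2, 13, 17]
Visit 10; enqueue 5 → queue [11, 14, 18, 19, 3, 7, 15, 2, 13, 17, 5]
Visit 11 → queue [14, 18, 19, 3, 7, 15, 2, 13, 17, 5]
Visit 14 → queue [18, 19, 3, 7, 15, 2, 13, 17, 5]
Visit 18 → queue [19, 3, 7, 15, 2, 13, 17, 5]
Visit 19 → queue [3, 7, 15, 2, 13, 17, 5]
Visit 3 → queue [7, 15, 2, 13, 17, 5]
Visit 7 → queue [15, 2, 13, 17, 5]
Visit 15 → queue [2, 13, 17, 5]
Visit 2 → queue [13, 17, 5]
Visit 13 → queue [17, 5]
Visit 17 → queue [5]
Visit 5 → queue []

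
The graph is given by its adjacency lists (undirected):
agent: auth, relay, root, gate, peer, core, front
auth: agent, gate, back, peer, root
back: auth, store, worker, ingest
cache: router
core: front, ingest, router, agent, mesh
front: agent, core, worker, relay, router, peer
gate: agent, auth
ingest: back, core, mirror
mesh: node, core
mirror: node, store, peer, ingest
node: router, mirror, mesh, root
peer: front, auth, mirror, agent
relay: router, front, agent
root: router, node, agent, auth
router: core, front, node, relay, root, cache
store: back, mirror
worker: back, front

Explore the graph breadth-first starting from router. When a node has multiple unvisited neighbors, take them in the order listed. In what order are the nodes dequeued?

Visit router; enqueue core, front, node, relay, root, cache → queue [core, front, node, relay, root, cache]
Visit core; enqueue ingest, agent, mesh → queue [front, node, relay, root, cache, ingest, agent, mesh]
Visit front; enqueue worker, peer → queue [node, relay, root, cache, ingest, agent, mesh, worker, peer]
Visit node; enqueue mirror → queue [relay, root, cache, ingest, agent, mesh, worker, peer, mirror]
Visit relay → queue [root, cache, ingest, agent, mesh, worker, peer, mirror]
Visit root; enqueue auth → queue [cache, ingest, agent, mesh, worker, peer, mirror, auth]
Visit cache → queue [ingest, agent, mesh, worker, peer, mirror, auth]
Visit ingest; enqueue back → queue [agent, mesh, worker, peer, mirror, auth, back]
Visit agent; enqueue gate → queue [mesh, worker, peer, mirror, auth, back, gate]
Visit mesh → queue [worker, peer, mirror, auth, back, gate]
Visit worker → queue [peer, mirror, auth, back, gate]
Visit peer → queue [mirror, auth, back, gate]
Visit mirror; enqueue store → queue [auth, back, gate, store]
Visit auth → queue [back, gate, store]
Visit back → queue [gate, store]
Visit gate → queue [store]
Visit store → queue []

router, core, front, node, relay, root, cache, ingest, agent, mesh, worker, peer, mirror, auth, back, gate, store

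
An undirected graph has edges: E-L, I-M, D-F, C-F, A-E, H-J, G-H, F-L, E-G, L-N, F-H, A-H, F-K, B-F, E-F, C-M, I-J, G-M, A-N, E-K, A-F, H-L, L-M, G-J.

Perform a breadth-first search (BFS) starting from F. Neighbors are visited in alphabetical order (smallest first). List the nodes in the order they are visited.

Visit F; enqueue A, B, C, D, E, H, K, L → queue [A, B, C, D, E, H, K, L]
Visit A; enqueue N → queue [B, C, D, E, H, K, L, N]
Visit B → queue [C, D, E, H, K, L, N]
Visit C; enqueue M → queue [D, E, H, K, L, N, M]
Visit D → queue [E, H, K, L, N, M]
Visit E; enqueue G → queue [H, K, L, N, M, G]
Visit H; enqueue J → queue [K, L, N, M, G, J]
Visit K → queue [L, N, M, G, J]
Visit L → queue [N, M, G, J]
Visit N → queue [M, G, J]
Visit M; enqueue I → queue [G, J, I]
Visit G → queue [J, I]
Visit J → queue [I]
Visit I → queue []

F → A → B → C → D → E → H → K → L → N → M → G → J → I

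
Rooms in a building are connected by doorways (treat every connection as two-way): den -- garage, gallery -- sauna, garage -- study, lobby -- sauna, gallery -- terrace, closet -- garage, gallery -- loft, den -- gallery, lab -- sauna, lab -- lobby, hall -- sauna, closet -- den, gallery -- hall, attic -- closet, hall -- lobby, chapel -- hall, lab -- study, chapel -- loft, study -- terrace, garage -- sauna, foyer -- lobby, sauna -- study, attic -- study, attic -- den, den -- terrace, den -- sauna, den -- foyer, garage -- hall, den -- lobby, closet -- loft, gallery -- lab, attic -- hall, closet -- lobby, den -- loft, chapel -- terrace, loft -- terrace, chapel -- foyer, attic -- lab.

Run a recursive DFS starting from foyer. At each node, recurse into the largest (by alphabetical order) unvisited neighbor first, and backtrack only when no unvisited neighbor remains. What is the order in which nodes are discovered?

foyer, lobby, sauna, study, terrace, loft, gallery, lab, attic, hall, garage, den, closet, chapel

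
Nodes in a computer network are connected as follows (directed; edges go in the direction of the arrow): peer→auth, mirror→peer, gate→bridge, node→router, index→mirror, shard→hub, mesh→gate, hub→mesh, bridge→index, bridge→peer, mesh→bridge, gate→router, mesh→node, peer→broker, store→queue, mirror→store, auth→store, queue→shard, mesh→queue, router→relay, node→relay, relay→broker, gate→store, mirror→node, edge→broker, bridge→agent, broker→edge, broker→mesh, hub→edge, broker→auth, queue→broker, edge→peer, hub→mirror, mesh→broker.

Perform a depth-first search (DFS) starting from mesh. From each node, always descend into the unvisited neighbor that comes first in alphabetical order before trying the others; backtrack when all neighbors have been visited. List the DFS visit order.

Visit mesh
mesh → bridge
bridge → agent
bridge → index
index → mirror
mirror → node
node → relay
relay → broker
broker → auth
auth → store
store → queue
queue → shard
shard → hub
hub → edge
edge → peer
node → router
mesh → gate

mesh bridge agent index mirror node relay broker auth store queue shard hub edge peer router gate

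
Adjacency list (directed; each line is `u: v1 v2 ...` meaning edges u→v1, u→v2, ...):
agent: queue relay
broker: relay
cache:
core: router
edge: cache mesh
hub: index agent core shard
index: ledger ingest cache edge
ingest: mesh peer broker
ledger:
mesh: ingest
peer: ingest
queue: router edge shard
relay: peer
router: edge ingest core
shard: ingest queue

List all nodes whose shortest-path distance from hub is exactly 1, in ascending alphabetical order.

agent, core, index, shard

Level 0: hub
Level 1: agent, core, index, shard
Level 2: cache, edge, ingest, ledger, queue, relay, router
Level 3: broker, mesh, peer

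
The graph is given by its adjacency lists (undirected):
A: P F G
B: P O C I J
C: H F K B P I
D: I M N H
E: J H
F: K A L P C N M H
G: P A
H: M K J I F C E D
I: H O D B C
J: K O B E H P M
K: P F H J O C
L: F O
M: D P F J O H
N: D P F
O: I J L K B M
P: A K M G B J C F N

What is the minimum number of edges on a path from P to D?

Level 0: P
Level 1: A, B, C, F, G, J, K, M, N
Level 2: D, E, H, I, L, O
D first appears at level 2.

2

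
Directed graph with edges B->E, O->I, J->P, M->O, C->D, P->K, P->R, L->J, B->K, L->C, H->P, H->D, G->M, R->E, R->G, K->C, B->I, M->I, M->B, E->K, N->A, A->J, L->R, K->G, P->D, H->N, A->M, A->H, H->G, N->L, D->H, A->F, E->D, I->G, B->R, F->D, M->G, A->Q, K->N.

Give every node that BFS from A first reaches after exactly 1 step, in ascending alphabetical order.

Level 0: A
Level 1: F, H, J, M, Q
Level 2: B, D, G, I, N, O, P
Level 3: E, K, L, R
Level 4: C

F, H, J, M, Q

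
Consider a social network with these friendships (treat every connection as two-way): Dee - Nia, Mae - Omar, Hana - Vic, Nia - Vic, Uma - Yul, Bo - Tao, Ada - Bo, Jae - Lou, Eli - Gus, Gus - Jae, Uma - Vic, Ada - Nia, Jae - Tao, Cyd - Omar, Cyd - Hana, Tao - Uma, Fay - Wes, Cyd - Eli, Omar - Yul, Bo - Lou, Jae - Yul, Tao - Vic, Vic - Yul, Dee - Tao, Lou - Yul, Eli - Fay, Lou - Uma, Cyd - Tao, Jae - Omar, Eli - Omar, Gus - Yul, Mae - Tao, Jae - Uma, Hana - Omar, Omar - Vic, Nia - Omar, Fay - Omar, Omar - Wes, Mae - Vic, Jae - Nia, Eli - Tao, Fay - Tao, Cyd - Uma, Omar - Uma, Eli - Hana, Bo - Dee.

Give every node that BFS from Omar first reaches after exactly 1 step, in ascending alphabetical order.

Level 0: Omar
Level 1: Cyd, Eli, Fay, Hana, Jae, Mae, Nia, Uma, Vic, Wes, Yul
Level 2: Ada, Dee, Gus, Lou, Tao
Level 3: Bo

Cyd, Eli, Fay, Hana, Jae, Mae, Nia, Uma, Vic, Wes, Yul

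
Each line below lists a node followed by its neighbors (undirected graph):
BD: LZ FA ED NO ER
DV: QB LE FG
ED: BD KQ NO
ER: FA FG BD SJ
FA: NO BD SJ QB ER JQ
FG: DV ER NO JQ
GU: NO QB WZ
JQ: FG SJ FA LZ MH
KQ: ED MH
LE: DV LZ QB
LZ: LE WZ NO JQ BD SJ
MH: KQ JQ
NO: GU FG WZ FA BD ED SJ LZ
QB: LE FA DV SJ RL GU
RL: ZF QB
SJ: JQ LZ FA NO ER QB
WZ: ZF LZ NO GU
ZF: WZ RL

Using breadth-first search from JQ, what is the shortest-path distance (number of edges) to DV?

Level 0: JQ
Level 1: FA, FG, LZ, MH, SJ
Level 2: BD, DV, ER, KQ, LE, NO, QB, WZ
Level 3: ED, GU, RL, ZF
DV first appears at level 2.

2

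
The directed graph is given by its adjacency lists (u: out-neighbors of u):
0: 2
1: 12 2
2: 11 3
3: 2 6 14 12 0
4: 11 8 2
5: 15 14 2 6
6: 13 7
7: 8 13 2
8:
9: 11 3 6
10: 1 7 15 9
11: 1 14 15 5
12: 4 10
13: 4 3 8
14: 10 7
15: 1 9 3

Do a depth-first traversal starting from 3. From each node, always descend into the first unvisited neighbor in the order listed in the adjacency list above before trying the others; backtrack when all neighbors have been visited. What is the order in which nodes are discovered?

Visit 3
3 → 2
2 → 11
11 → 1
1 → 12
12 → 4
4 → 8
12 → 10
10 → 7
7 → 13
10 → 15
15 → 9
9 → 6
11 → 14
11 → 5
3 → 0

3 → 2 → 11 → 1 → 12 → 4 → 8 → 10 → 7 → 13 → 15 → 9 → 6 → 14 → 5 → 0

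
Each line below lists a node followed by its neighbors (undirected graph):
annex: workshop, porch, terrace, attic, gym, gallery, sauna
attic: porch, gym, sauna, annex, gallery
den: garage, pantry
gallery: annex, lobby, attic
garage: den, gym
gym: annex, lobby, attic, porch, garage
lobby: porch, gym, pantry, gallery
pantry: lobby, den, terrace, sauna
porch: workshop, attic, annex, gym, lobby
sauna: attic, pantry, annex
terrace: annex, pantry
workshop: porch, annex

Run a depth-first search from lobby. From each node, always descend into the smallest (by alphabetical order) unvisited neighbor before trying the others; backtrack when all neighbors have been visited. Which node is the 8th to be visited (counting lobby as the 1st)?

pantry

Visit lobby
lobby → gallery
gallery → annex
annex → attic
attic → gym
gym → garage
garage → den
den → pantry
pantry → sauna
pantry → terrace
gym → porch
porch → workshop

Visit order: lobby, gallery, annex, attic, gym, garage, den, pantry, sauna, terrace, porch, workshop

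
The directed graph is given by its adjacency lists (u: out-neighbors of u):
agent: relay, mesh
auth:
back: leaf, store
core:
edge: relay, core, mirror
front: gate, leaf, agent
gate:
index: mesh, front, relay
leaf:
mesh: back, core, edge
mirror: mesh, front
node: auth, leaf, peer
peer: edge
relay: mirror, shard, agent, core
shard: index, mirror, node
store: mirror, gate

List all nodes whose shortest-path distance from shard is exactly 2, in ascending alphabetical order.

auth, front, leaf, mesh, peer, relay

Level 0: shard
Level 1: index, mirror, node
Level 2: auth, front, leaf, mesh, peer, relay
Level 3: agent, back, core, edge, gate
Level 4: store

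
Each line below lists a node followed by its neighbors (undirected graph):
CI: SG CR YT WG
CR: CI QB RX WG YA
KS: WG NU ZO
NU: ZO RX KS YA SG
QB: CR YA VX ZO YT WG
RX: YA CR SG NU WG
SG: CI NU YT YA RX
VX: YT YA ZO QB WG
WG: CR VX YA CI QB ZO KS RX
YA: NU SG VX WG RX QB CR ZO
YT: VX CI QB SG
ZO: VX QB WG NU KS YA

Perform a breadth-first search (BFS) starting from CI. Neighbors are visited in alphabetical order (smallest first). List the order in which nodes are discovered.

CI, CR, SG, WG, YT, QB, RX, YA, NU, KS, VX, ZO

Visit CI; enqueue CR, SG, WG, YT → queue [CR, SG, WG, YT]
Visit CR; enqueue QB, RX, YA → queue [SG, WG, YT, QB, RX, YA]
Visit SG; enqueue NU → queue [WG, YT, QB, RX, YA, NU]
Visit WG; enqueue KS, VX, ZO → queue [YT, QB, RX, YA, NU, KS, VX, ZO]
Visit YT → queue [QB, RX, YA, NU, KS, VX, ZO]
Visit QB → queue [RX, YA, NU, KS, VX, ZO]
Visit RX → queue [YA, NU, KS, VX, ZO]
Visit YA → queue [NU, KS, VX, ZO]
Visit NU → queue [KS, VX, ZO]
Visit KS → queue [VX, ZO]
Visit VX → queue [ZO]
Visit ZO → queue []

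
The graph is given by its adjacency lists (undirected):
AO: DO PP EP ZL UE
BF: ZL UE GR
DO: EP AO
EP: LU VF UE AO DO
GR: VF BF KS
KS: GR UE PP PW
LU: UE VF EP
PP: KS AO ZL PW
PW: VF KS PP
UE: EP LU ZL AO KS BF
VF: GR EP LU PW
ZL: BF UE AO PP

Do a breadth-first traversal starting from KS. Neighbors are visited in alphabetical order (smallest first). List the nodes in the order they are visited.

KS GR PP PW UE BF VF AO ZL EP LU DO

Visit KS; enqueue GR, PP, PW, UE → queue [GR, PP, PW, UE]
Visit GR; enqueue BF, VF → queue [PP, PW, UE, BF, VF]
Visit PP; enqueue AO, ZL → queue [PW, UE, BF, VF, AO, ZL]
Visit PW → queue [UE, BF, VF, AO, ZL]
Visit UE; enqueue EP, LU → queue [BF, VF, AO, ZL, EP, LU]
Visit BF → queue [VF, AO, ZL, EP, LU]
Visit VF → queue [AO, ZL, EP, LU]
Visit AO; enqueue DO → queue [ZL, EP, LU, DO]
Visit ZL → queue [EP, LU, DO]
Visit EP → queue [LU, DO]
Visit LU → queue [DO]
Visit DO → queue []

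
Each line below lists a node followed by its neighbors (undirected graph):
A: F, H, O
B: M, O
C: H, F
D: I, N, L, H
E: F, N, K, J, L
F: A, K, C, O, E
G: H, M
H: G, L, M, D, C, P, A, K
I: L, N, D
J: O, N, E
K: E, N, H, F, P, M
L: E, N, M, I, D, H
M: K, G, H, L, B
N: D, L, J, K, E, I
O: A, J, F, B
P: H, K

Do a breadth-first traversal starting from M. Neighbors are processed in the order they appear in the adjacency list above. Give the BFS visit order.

M K G H L B E N F P D C A I O J

Visit M; enqueue K, G, H, L, B → queue [K, G, H, L, B]
Visit K; enqueue E, N, F, P → queue [G, H, L, B, E, N, F, P]
Visit G → queue [H, L, B, E, N, F, P]
Visit H; enqueue D, C, A → queue [L, B, E, N, F, P, D, C, A]
Visit L; enqueue I → queue [B, E, N, F, P, D, C, A, I]
Visit B; enqueue O → queue [E, N, F, P, D, C, A, I, O]
Visit E; enqueue J → queue [N, F, P, D, C, A, I, O, J]
Visit N → queue [F, P, D, C, A, I, O, J]
Visit F → queue [P, D, C, A, I, O, J]
Visit P → queue [D, C, A, I, O, J]
Visit D → queue [C, A, I, O, J]
Visit C → queue [A, I, O, J]
Visit A → queue [I, O, J]
Visit I → queue [O, J]
Visit O → queue [J]
Visit J → queue []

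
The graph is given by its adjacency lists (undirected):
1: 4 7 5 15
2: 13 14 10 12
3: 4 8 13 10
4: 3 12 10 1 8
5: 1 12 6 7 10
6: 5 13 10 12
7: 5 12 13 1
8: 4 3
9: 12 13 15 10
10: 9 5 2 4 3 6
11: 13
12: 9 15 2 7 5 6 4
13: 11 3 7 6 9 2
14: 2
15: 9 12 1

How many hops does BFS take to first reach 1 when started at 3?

Level 0: 3
Level 1: 4, 8, 10, 13
Level 2: 1, 2, 5, 6, 7, 9, 11, 12
Level 3: 14, 15
1 first appears at level 2.

2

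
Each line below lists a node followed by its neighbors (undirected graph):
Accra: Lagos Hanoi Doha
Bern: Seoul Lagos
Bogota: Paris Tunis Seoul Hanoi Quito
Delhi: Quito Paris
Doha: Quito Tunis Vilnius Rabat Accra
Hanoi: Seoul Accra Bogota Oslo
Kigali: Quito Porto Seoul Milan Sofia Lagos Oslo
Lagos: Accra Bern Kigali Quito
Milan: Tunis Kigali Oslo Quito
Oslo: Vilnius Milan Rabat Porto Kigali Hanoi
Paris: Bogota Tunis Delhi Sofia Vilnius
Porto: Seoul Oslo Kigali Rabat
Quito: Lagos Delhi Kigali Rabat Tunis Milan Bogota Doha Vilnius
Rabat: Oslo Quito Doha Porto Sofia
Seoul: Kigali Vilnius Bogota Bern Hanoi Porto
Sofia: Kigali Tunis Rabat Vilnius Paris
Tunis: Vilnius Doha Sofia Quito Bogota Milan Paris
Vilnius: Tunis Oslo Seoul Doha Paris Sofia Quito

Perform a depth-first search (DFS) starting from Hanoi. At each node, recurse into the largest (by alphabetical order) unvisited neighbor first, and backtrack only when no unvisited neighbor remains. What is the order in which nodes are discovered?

Visit Hanoi
Hanoi → Seoul
Seoul → Vilnius
Vilnius → Tunis
Tunis → Sofia
Sofia → Rabat
Rabat → Quito
Quito → Milan
Milan → Oslo
Oslo → Porto
Porto → Kigali
Kigali → Lagos
Lagos → Bern
Lagos → Accra
Accra → Doha
Quito → Delhi
Delhi → Paris
Paris → Bogota

Hanoi -> Seoul -> Vilnius -> Tunis -> Sofia -> Rabat -> Quito -> Milan -> Oslo -> Porto -> Kigali -> Lagos -> Bern -> Accra -> Doha -> Delhi -> Paris -> Bogota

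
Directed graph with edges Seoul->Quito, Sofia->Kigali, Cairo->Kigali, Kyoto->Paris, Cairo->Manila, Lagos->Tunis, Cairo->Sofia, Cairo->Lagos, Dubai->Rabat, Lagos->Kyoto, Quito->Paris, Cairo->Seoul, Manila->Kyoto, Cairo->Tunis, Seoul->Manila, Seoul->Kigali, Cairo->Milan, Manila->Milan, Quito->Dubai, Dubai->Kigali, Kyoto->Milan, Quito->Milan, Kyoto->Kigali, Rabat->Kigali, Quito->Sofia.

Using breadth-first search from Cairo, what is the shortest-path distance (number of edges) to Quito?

Level 0: Cairo
Level 1: Kigali, Lagos, Manila, Milan, Seoul, Sofia, Tunis
Level 2: Kyoto, Quito
Level 3: Dubai, Paris
Level 4: Rabat
Quito first appears at level 2.

2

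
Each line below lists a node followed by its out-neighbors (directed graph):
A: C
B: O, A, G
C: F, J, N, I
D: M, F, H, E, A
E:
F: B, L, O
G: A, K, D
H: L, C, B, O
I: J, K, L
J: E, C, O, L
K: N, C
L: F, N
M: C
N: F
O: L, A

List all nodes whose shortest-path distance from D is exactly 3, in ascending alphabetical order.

G, I, J, N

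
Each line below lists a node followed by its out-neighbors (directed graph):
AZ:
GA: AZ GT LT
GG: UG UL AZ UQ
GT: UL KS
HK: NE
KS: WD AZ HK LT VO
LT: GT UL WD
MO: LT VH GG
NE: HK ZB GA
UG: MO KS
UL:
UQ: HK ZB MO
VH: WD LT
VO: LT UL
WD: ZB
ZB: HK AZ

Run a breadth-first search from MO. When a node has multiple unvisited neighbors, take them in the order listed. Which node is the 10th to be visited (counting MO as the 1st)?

Visit MO; enqueue LT, VH, GG → queue [LT, VH, GG]
Visit LT; enqueue GT, UL, WD → queue [VH, GG, GT, UL, WD]
Visit VH → queue [GG, GT, UL, WD]
Visit GG; enqueue UG, AZ, UQ → queue [GT, UL, WD, UG, AZ, UQ]
Visit GT; enqueue KS → queue [UL, WD, UG, AZ, UQ, KS]
Visit UL → queue [WD, UG, AZ, UQ, KS]
Visit WD; enqueue ZB → queue [UG, AZ, UQ, KS, ZB]
Visit UG → queue [AZ, UQ, KS, ZB]
Visit AZ → queue [UQ, KS, ZB]
Visit UQ; enqueue HK → queue [KS, ZB, HK]
Visit KS; enqueue VO → queue [ZB, HK, VO]
Visit ZB → queue [HK, VO]
Visit HK; enqueue NE → queue [VO, NE]
Visit VO → queue [NE]
Visit NE; enqueue GA → queue [GA]
Visit GA → queue []

Visit order: MO, LT, VH, GG, GT, UL, WD, UG, AZ, UQ, KS, ZB, HK, VO, NE, GA

UQ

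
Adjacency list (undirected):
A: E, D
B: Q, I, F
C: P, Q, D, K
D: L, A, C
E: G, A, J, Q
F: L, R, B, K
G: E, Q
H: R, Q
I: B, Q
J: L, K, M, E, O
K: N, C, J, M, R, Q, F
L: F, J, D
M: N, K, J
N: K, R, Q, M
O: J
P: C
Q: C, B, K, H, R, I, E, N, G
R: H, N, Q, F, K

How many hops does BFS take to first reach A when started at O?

Level 0: O
Level 1: J
Level 2: E, K, L, M
Level 3: A, C, D, F, G, N, Q, R
Level 4: B, H, I, P
A first appears at level 3.

3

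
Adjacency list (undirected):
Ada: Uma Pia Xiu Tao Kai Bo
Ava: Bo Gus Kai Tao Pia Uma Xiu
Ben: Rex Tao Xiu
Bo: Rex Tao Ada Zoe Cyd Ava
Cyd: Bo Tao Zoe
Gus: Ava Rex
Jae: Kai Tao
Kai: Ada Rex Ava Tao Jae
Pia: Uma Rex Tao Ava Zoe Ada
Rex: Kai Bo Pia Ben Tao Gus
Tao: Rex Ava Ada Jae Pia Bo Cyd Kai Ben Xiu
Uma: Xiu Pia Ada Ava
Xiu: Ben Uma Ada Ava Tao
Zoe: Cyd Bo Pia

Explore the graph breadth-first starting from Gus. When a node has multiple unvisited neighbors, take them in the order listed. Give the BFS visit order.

Gus Ava Rex Bo Kai Tao Pia Uma Xiu Ben Ada Zoe Cyd Jae

Visit Gus; enqueue Ava, Rex → queue [Ava, Rex]
Visit Ava; enqueue Bo, Kai, Tao, Pia, Uma, Xiu → queue [Rex, Bo, Kai, Tao, Pia, Uma, Xiu]
Visit Rex; enqueue Ben → queue [Bo, Kai, Tao, Pia, Uma, Xiu, Ben]
Visit Bo; enqueue Ada, Zoe, Cyd → queue [Kai, Tao, Pia, Uma, Xiu, Ben, Ada, Zoe, Cyd]
Visit Kai; enqueue Jae → queue [Tao, Pia, Uma, Xiu, Ben, Ada, Zoe, Cyd, Jae]
Visit Tao → queue [Pia, Uma, Xiu, Ben, Ada, Zoe, Cyd, Jae]
Visit Pia → queue [Uma, Xiu, Ben, Ada, Zoe, Cyd, Jae]
Visit Uma → queue [Xiu, Ben, Ada, Zoe, Cyd, Jae]
Visit Xiu → queue [Ben, Ada, Zoe, Cyd, Jae]
Visit Ben → queue [Ada, Zoe, Cyd, Jae]
Visit Ada → queue [Zoe, Cyd, Jae]
Visit Zoe → queue [Cyd, Jae]
Visit Cyd → queue [Jae]
Visit Jae → queue []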